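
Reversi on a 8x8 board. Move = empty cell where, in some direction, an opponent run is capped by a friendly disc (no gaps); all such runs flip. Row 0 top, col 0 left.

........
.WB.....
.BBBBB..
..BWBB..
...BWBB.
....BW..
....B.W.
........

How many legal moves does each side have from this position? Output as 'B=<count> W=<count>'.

-- B to move --
(0,0): flips 1 -> legal
(0,1): flips 1 -> legal
(0,2): no bracket -> illegal
(1,0): flips 1 -> legal
(2,0): no bracket -> illegal
(4,2): flips 1 -> legal
(5,3): flips 1 -> legal
(5,6): flips 1 -> legal
(5,7): no bracket -> illegal
(6,5): flips 1 -> legal
(6,7): no bracket -> illegal
(7,5): no bracket -> illegal
(7,6): no bracket -> illegal
(7,7): flips 4 -> legal
B mobility = 8
-- W to move --
(0,1): no bracket -> illegal
(0,2): no bracket -> illegal
(0,3): no bracket -> illegal
(1,0): no bracket -> illegal
(1,3): flips 2 -> legal
(1,4): flips 2 -> legal
(1,5): flips 4 -> legal
(1,6): no bracket -> illegal
(2,0): no bracket -> illegal
(2,6): flips 1 -> legal
(3,0): no bracket -> illegal
(3,1): flips 2 -> legal
(3,6): flips 2 -> legal
(3,7): flips 1 -> legal
(4,1): no bracket -> illegal
(4,2): flips 1 -> legal
(4,7): flips 2 -> legal
(5,2): no bracket -> illegal
(5,3): flips 2 -> legal
(5,6): no bracket -> illegal
(5,7): no bracket -> illegal
(6,3): no bracket -> illegal
(6,5): no bracket -> illegal
(7,3): flips 1 -> legal
(7,4): flips 2 -> legal
(7,5): no bracket -> illegal
W mobility = 12

Answer: B=8 W=12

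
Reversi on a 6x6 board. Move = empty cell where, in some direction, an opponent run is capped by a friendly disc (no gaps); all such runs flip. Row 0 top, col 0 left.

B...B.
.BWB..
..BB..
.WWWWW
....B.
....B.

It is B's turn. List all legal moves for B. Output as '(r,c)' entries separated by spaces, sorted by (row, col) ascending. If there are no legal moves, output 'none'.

(0,1): flips 1 -> legal
(0,2): flips 1 -> legal
(0,3): no bracket -> illegal
(2,0): no bracket -> illegal
(2,1): no bracket -> illegal
(2,4): flips 1 -> legal
(2,5): no bracket -> illegal
(3,0): no bracket -> illegal
(4,0): flips 1 -> legal
(4,1): flips 1 -> legal
(4,2): flips 1 -> legal
(4,3): flips 1 -> legal
(4,5): flips 1 -> legal

Answer: (0,1) (0,2) (2,4) (4,0) (4,1) (4,2) (4,3) (4,5)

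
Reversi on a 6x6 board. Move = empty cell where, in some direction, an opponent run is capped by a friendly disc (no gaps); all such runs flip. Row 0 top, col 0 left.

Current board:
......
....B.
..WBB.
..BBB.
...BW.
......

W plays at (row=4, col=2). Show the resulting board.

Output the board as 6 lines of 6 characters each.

Answer: ......
....B.
..WBB.
..WBB.
..WWW.
......

Derivation:
Place W at (4,2); scan 8 dirs for brackets.
Dir NW: first cell '.' (not opp) -> no flip
Dir N: opp run (3,2) capped by W -> flip
Dir NE: opp run (3,3) (2,4), next='.' -> no flip
Dir W: first cell '.' (not opp) -> no flip
Dir E: opp run (4,3) capped by W -> flip
Dir SW: first cell '.' (not opp) -> no flip
Dir S: first cell '.' (not opp) -> no flip
Dir SE: first cell '.' (not opp) -> no flip
All flips: (3,2) (4,3)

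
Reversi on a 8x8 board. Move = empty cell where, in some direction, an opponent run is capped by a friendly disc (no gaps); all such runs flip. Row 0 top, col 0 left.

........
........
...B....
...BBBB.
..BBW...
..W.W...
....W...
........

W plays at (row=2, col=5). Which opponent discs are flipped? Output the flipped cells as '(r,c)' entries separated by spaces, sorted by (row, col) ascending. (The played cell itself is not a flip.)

Dir NW: first cell '.' (not opp) -> no flip
Dir N: first cell '.' (not opp) -> no flip
Dir NE: first cell '.' (not opp) -> no flip
Dir W: first cell '.' (not opp) -> no flip
Dir E: first cell '.' (not opp) -> no flip
Dir SW: opp run (3,4) (4,3) capped by W -> flip
Dir S: opp run (3,5), next='.' -> no flip
Dir SE: opp run (3,6), next='.' -> no flip

Answer: (3,4) (4,3)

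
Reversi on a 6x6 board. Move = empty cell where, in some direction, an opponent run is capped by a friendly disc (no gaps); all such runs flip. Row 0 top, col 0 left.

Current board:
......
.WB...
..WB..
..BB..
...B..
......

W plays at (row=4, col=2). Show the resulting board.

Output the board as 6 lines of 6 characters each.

Answer: ......
.WB...
..WB..
..WB..
..WB..
......

Derivation:
Place W at (4,2); scan 8 dirs for brackets.
Dir NW: first cell '.' (not opp) -> no flip
Dir N: opp run (3,2) capped by W -> flip
Dir NE: opp run (3,3), next='.' -> no flip
Dir W: first cell '.' (not opp) -> no flip
Dir E: opp run (4,3), next='.' -> no flip
Dir SW: first cell '.' (not opp) -> no flip
Dir S: first cell '.' (not opp) -> no flip
Dir SE: first cell '.' (not opp) -> no flip
All flips: (3,2)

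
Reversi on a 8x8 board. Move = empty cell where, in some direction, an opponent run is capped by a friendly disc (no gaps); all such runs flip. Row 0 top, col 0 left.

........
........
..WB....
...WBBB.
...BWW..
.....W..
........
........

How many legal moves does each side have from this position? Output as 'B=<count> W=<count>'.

Answer: B=7 W=9

Derivation:
-- B to move --
(1,1): no bracket -> illegal
(1,2): no bracket -> illegal
(1,3): no bracket -> illegal
(2,1): flips 1 -> legal
(2,4): no bracket -> illegal
(3,1): no bracket -> illegal
(3,2): flips 1 -> legal
(4,2): no bracket -> illegal
(4,6): flips 2 -> legal
(5,3): flips 1 -> legal
(5,4): flips 2 -> legal
(5,6): flips 1 -> legal
(6,4): no bracket -> illegal
(6,5): flips 2 -> legal
(6,6): no bracket -> illegal
B mobility = 7
-- W to move --
(1,2): flips 2 -> legal
(1,3): flips 1 -> legal
(1,4): no bracket -> illegal
(2,4): flips 2 -> legal
(2,5): flips 1 -> legal
(2,6): flips 1 -> legal
(2,7): flips 1 -> legal
(3,2): no bracket -> illegal
(3,7): flips 3 -> legal
(4,2): flips 1 -> legal
(4,6): no bracket -> illegal
(4,7): no bracket -> illegal
(5,2): no bracket -> illegal
(5,3): flips 1 -> legal
(5,4): no bracket -> illegal
W mobility = 9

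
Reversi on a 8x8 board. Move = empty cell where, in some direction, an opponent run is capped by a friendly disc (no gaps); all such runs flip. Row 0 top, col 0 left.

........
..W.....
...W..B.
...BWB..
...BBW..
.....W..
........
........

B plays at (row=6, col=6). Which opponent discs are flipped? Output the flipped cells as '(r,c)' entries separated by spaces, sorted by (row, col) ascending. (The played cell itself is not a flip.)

Dir NW: opp run (5,5) capped by B -> flip
Dir N: first cell '.' (not opp) -> no flip
Dir NE: first cell '.' (not opp) -> no flip
Dir W: first cell '.' (not opp) -> no flip
Dir E: first cell '.' (not opp) -> no flip
Dir SW: first cell '.' (not opp) -> no flip
Dir S: first cell '.' (not opp) -> no flip
Dir SE: first cell '.' (not opp) -> no flip

Answer: (5,5)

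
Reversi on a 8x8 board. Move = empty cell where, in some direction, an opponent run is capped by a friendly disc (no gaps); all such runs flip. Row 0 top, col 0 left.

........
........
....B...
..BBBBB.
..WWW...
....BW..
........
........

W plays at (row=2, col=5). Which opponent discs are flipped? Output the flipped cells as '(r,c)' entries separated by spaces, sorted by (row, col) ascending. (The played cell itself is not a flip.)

Answer: (3,4)

Derivation:
Dir NW: first cell '.' (not opp) -> no flip
Dir N: first cell '.' (not opp) -> no flip
Dir NE: first cell '.' (not opp) -> no flip
Dir W: opp run (2,4), next='.' -> no flip
Dir E: first cell '.' (not opp) -> no flip
Dir SW: opp run (3,4) capped by W -> flip
Dir S: opp run (3,5), next='.' -> no flip
Dir SE: opp run (3,6), next='.' -> no flip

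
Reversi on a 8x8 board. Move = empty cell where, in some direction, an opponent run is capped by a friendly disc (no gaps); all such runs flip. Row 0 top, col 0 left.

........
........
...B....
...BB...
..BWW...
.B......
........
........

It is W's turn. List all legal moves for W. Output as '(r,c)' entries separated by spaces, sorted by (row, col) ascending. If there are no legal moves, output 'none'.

Answer: (1,3) (2,2) (2,4) (2,5) (4,1)

Derivation:
(1,2): no bracket -> illegal
(1,3): flips 2 -> legal
(1,4): no bracket -> illegal
(2,2): flips 1 -> legal
(2,4): flips 1 -> legal
(2,5): flips 1 -> legal
(3,1): no bracket -> illegal
(3,2): no bracket -> illegal
(3,5): no bracket -> illegal
(4,0): no bracket -> illegal
(4,1): flips 1 -> legal
(4,5): no bracket -> illegal
(5,0): no bracket -> illegal
(5,2): no bracket -> illegal
(5,3): no bracket -> illegal
(6,0): no bracket -> illegal
(6,1): no bracket -> illegal
(6,2): no bracket -> illegal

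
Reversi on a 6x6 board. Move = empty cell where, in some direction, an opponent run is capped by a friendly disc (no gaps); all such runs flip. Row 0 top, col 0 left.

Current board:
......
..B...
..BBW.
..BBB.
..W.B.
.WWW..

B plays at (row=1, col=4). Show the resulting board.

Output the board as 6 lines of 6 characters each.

Answer: ......
..B.B.
..BBB.
..BBB.
..W.B.
.WWW..

Derivation:
Place B at (1,4); scan 8 dirs for brackets.
Dir NW: first cell '.' (not opp) -> no flip
Dir N: first cell '.' (not opp) -> no flip
Dir NE: first cell '.' (not opp) -> no flip
Dir W: first cell '.' (not opp) -> no flip
Dir E: first cell '.' (not opp) -> no flip
Dir SW: first cell 'B' (not opp) -> no flip
Dir S: opp run (2,4) capped by B -> flip
Dir SE: first cell '.' (not opp) -> no flip
All flips: (2,4)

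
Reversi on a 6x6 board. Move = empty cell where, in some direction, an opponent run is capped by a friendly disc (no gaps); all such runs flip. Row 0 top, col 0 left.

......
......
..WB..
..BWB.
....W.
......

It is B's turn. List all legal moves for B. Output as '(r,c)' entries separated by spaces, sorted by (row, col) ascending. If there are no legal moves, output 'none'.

Answer: (1,2) (2,1) (4,3) (5,4)

Derivation:
(1,1): no bracket -> illegal
(1,2): flips 1 -> legal
(1,3): no bracket -> illegal
(2,1): flips 1 -> legal
(2,4): no bracket -> illegal
(3,1): no bracket -> illegal
(3,5): no bracket -> illegal
(4,2): no bracket -> illegal
(4,3): flips 1 -> legal
(4,5): no bracket -> illegal
(5,3): no bracket -> illegal
(5,4): flips 1 -> legal
(5,5): no bracket -> illegal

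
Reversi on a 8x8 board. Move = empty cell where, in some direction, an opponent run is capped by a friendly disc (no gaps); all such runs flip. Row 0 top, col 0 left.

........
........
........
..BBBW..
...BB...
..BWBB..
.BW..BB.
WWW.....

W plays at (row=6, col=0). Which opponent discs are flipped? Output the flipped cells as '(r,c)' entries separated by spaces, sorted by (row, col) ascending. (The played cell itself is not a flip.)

Answer: (6,1)

Derivation:
Dir NW: edge -> no flip
Dir N: first cell '.' (not opp) -> no flip
Dir NE: first cell '.' (not opp) -> no flip
Dir W: edge -> no flip
Dir E: opp run (6,1) capped by W -> flip
Dir SW: edge -> no flip
Dir S: first cell 'W' (not opp) -> no flip
Dir SE: first cell 'W' (not opp) -> no flip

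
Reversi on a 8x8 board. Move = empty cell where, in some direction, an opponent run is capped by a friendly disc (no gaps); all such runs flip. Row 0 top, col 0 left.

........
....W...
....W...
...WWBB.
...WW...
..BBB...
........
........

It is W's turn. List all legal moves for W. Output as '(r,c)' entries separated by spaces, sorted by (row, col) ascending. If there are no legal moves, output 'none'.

Answer: (2,6) (3,7) (4,6) (6,1) (6,2) (6,3) (6,4) (6,5)

Derivation:
(2,5): no bracket -> illegal
(2,6): flips 1 -> legal
(2,7): no bracket -> illegal
(3,7): flips 2 -> legal
(4,1): no bracket -> illegal
(4,2): no bracket -> illegal
(4,5): no bracket -> illegal
(4,6): flips 1 -> legal
(4,7): no bracket -> illegal
(5,1): no bracket -> illegal
(5,5): no bracket -> illegal
(6,1): flips 1 -> legal
(6,2): flips 1 -> legal
(6,3): flips 1 -> legal
(6,4): flips 1 -> legal
(6,5): flips 1 -> legal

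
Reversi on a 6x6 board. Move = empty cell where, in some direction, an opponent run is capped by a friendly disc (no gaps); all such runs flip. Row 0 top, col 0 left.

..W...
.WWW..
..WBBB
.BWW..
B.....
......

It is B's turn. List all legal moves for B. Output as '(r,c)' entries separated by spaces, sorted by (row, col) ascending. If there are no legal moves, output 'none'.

(0,0): no bracket -> illegal
(0,1): flips 1 -> legal
(0,3): flips 1 -> legal
(0,4): flips 2 -> legal
(1,0): no bracket -> illegal
(1,4): no bracket -> illegal
(2,0): no bracket -> illegal
(2,1): flips 1 -> legal
(3,4): flips 2 -> legal
(4,1): flips 1 -> legal
(4,2): flips 1 -> legal
(4,3): flips 1 -> legal
(4,4): no bracket -> illegal

Answer: (0,1) (0,3) (0,4) (2,1) (3,4) (4,1) (4,2) (4,3)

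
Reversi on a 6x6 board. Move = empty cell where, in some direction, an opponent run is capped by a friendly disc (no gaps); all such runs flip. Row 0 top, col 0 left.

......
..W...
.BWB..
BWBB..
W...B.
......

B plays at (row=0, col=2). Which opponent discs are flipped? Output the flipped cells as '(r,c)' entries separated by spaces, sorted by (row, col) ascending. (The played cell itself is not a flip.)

Answer: (1,2) (2,2)

Derivation:
Dir NW: edge -> no flip
Dir N: edge -> no flip
Dir NE: edge -> no flip
Dir W: first cell '.' (not opp) -> no flip
Dir E: first cell '.' (not opp) -> no flip
Dir SW: first cell '.' (not opp) -> no flip
Dir S: opp run (1,2) (2,2) capped by B -> flip
Dir SE: first cell '.' (not opp) -> no flip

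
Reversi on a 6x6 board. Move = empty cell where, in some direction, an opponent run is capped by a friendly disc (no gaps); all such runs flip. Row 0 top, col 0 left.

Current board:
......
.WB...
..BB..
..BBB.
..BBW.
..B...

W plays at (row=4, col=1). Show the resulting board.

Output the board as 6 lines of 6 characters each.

Place W at (4,1); scan 8 dirs for brackets.
Dir NW: first cell '.' (not opp) -> no flip
Dir N: first cell '.' (not opp) -> no flip
Dir NE: opp run (3,2) (2,3), next='.' -> no flip
Dir W: first cell '.' (not opp) -> no flip
Dir E: opp run (4,2) (4,3) capped by W -> flip
Dir SW: first cell '.' (not opp) -> no flip
Dir S: first cell '.' (not opp) -> no flip
Dir SE: opp run (5,2), next=edge -> no flip
All flips: (4,2) (4,3)

Answer: ......
.WB...
..BB..
..BBB.
.WWWW.
..B...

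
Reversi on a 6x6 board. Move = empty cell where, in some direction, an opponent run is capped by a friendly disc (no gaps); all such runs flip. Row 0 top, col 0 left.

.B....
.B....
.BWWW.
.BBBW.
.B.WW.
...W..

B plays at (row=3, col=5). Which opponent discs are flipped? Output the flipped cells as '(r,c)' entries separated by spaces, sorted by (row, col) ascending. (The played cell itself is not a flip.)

Answer: (3,4)

Derivation:
Dir NW: opp run (2,4), next='.' -> no flip
Dir N: first cell '.' (not opp) -> no flip
Dir NE: edge -> no flip
Dir W: opp run (3,4) capped by B -> flip
Dir E: edge -> no flip
Dir SW: opp run (4,4) (5,3), next=edge -> no flip
Dir S: first cell '.' (not opp) -> no flip
Dir SE: edge -> no flip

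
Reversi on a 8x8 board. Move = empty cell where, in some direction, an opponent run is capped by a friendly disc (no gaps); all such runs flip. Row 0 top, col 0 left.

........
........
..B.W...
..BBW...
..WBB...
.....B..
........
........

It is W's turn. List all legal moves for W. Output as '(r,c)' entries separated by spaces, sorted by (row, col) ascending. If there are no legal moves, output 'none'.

(1,1): no bracket -> illegal
(1,2): flips 2 -> legal
(1,3): no bracket -> illegal
(2,1): no bracket -> illegal
(2,3): no bracket -> illegal
(3,1): flips 2 -> legal
(3,5): no bracket -> illegal
(4,1): no bracket -> illegal
(4,5): flips 2 -> legal
(4,6): no bracket -> illegal
(5,2): flips 1 -> legal
(5,3): no bracket -> illegal
(5,4): flips 1 -> legal
(5,6): no bracket -> illegal
(6,4): no bracket -> illegal
(6,5): no bracket -> illegal
(6,6): no bracket -> illegal

Answer: (1,2) (3,1) (4,5) (5,2) (5,4)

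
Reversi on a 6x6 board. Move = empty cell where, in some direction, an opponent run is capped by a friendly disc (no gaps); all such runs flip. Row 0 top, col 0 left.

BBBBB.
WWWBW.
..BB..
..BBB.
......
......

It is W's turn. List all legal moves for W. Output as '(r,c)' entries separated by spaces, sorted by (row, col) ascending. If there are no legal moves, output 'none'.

Answer: (4,1) (4,2) (4,4) (4,5)

Derivation:
(0,5): no bracket -> illegal
(1,5): no bracket -> illegal
(2,1): no bracket -> illegal
(2,4): no bracket -> illegal
(2,5): no bracket -> illegal
(3,1): no bracket -> illegal
(3,5): no bracket -> illegal
(4,1): flips 2 -> legal
(4,2): flips 2 -> legal
(4,3): no bracket -> illegal
(4,4): flips 2 -> legal
(4,5): flips 2 -> legal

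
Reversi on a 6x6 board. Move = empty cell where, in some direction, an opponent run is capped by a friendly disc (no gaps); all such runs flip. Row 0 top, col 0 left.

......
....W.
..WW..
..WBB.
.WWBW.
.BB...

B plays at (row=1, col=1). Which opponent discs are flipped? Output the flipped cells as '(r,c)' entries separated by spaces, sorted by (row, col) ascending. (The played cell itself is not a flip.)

Dir NW: first cell '.' (not opp) -> no flip
Dir N: first cell '.' (not opp) -> no flip
Dir NE: first cell '.' (not opp) -> no flip
Dir W: first cell '.' (not opp) -> no flip
Dir E: first cell '.' (not opp) -> no flip
Dir SW: first cell '.' (not opp) -> no flip
Dir S: first cell '.' (not opp) -> no flip
Dir SE: opp run (2,2) capped by B -> flip

Answer: (2,2)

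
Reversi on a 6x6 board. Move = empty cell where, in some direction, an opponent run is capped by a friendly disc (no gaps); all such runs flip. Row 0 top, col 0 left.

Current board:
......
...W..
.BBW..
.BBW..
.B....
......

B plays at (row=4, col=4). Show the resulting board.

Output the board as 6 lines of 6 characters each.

Answer: ......
...W..
.BBW..
.BBB..
.B..B.
......

Derivation:
Place B at (4,4); scan 8 dirs for brackets.
Dir NW: opp run (3,3) capped by B -> flip
Dir N: first cell '.' (not opp) -> no flip
Dir NE: first cell '.' (not opp) -> no flip
Dir W: first cell '.' (not opp) -> no flip
Dir E: first cell '.' (not opp) -> no flip
Dir SW: first cell '.' (not opp) -> no flip
Dir S: first cell '.' (not opp) -> no flip
Dir SE: first cell '.' (not opp) -> no flip
All flips: (3,3)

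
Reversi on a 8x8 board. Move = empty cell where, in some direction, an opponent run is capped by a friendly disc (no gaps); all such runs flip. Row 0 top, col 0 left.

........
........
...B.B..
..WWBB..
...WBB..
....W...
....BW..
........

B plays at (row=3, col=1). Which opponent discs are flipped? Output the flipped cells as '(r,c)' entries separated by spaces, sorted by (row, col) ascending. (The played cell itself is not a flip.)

Dir NW: first cell '.' (not opp) -> no flip
Dir N: first cell '.' (not opp) -> no flip
Dir NE: first cell '.' (not opp) -> no flip
Dir W: first cell '.' (not opp) -> no flip
Dir E: opp run (3,2) (3,3) capped by B -> flip
Dir SW: first cell '.' (not opp) -> no flip
Dir S: first cell '.' (not opp) -> no flip
Dir SE: first cell '.' (not opp) -> no flip

Answer: (3,2) (3,3)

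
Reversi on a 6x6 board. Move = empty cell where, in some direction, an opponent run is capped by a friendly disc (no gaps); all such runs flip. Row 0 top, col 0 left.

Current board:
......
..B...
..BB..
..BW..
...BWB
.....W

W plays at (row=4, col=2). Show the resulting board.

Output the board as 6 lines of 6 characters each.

Answer: ......
..B...
..BB..
..BW..
..WWWB
.....W

Derivation:
Place W at (4,2); scan 8 dirs for brackets.
Dir NW: first cell '.' (not opp) -> no flip
Dir N: opp run (3,2) (2,2) (1,2), next='.' -> no flip
Dir NE: first cell 'W' (not opp) -> no flip
Dir W: first cell '.' (not opp) -> no flip
Dir E: opp run (4,3) capped by W -> flip
Dir SW: first cell '.' (not opp) -> no flip
Dir S: first cell '.' (not opp) -> no flip
Dir SE: first cell '.' (not opp) -> no flip
All flips: (4,3)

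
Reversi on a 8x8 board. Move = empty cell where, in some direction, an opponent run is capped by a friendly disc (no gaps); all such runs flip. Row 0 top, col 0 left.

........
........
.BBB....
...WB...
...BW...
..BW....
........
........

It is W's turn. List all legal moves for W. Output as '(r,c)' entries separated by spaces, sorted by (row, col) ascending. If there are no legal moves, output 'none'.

Answer: (1,1) (1,3) (2,4) (3,5) (4,2) (5,1)

Derivation:
(1,0): no bracket -> illegal
(1,1): flips 1 -> legal
(1,2): no bracket -> illegal
(1,3): flips 1 -> legal
(1,4): no bracket -> illegal
(2,0): no bracket -> illegal
(2,4): flips 1 -> legal
(2,5): no bracket -> illegal
(3,0): no bracket -> illegal
(3,1): no bracket -> illegal
(3,2): no bracket -> illegal
(3,5): flips 1 -> legal
(4,1): no bracket -> illegal
(4,2): flips 1 -> legal
(4,5): no bracket -> illegal
(5,1): flips 1 -> legal
(5,4): no bracket -> illegal
(6,1): no bracket -> illegal
(6,2): no bracket -> illegal
(6,3): no bracket -> illegal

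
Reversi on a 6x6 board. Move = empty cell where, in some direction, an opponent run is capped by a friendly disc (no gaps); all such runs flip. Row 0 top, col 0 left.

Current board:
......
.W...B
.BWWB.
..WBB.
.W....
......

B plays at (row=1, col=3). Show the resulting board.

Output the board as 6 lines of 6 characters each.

Answer: ......
.W.B.B
.BWBB.
..WBB.
.W....
......

Derivation:
Place B at (1,3); scan 8 dirs for brackets.
Dir NW: first cell '.' (not opp) -> no flip
Dir N: first cell '.' (not opp) -> no flip
Dir NE: first cell '.' (not opp) -> no flip
Dir W: first cell '.' (not opp) -> no flip
Dir E: first cell '.' (not opp) -> no flip
Dir SW: opp run (2,2), next='.' -> no flip
Dir S: opp run (2,3) capped by B -> flip
Dir SE: first cell 'B' (not opp) -> no flip
All flips: (2,3)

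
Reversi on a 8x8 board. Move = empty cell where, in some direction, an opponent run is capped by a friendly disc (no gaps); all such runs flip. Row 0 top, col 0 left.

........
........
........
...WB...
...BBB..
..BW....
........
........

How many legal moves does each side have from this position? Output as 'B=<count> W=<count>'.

Answer: B=6 W=3

Derivation:
-- B to move --
(2,2): flips 1 -> legal
(2,3): flips 1 -> legal
(2,4): no bracket -> illegal
(3,2): flips 1 -> legal
(4,2): no bracket -> illegal
(5,4): flips 1 -> legal
(6,2): flips 1 -> legal
(6,3): flips 1 -> legal
(6,4): no bracket -> illegal
B mobility = 6
-- W to move --
(2,3): no bracket -> illegal
(2,4): no bracket -> illegal
(2,5): no bracket -> illegal
(3,2): no bracket -> illegal
(3,5): flips 2 -> legal
(3,6): no bracket -> illegal
(4,1): no bracket -> illegal
(4,2): no bracket -> illegal
(4,6): no bracket -> illegal
(5,1): flips 1 -> legal
(5,4): no bracket -> illegal
(5,5): flips 1 -> legal
(5,6): no bracket -> illegal
(6,1): no bracket -> illegal
(6,2): no bracket -> illegal
(6,3): no bracket -> illegal
W mobility = 3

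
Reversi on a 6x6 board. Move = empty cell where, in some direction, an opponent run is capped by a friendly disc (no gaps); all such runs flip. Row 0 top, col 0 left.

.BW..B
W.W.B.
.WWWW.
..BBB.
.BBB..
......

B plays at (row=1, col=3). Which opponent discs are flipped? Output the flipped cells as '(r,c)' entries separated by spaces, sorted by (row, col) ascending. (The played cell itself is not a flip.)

Dir NW: opp run (0,2), next=edge -> no flip
Dir N: first cell '.' (not opp) -> no flip
Dir NE: first cell '.' (not opp) -> no flip
Dir W: opp run (1,2), next='.' -> no flip
Dir E: first cell 'B' (not opp) -> no flip
Dir SW: opp run (2,2), next='.' -> no flip
Dir S: opp run (2,3) capped by B -> flip
Dir SE: opp run (2,4), next='.' -> no flip

Answer: (2,3)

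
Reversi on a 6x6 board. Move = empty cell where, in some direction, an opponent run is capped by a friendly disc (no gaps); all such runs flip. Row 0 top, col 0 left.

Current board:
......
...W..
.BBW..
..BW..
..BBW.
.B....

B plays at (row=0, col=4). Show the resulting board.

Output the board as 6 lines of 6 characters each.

Place B at (0,4); scan 8 dirs for brackets.
Dir NW: edge -> no flip
Dir N: edge -> no flip
Dir NE: edge -> no flip
Dir W: first cell '.' (not opp) -> no flip
Dir E: first cell '.' (not opp) -> no flip
Dir SW: opp run (1,3) capped by B -> flip
Dir S: first cell '.' (not opp) -> no flip
Dir SE: first cell '.' (not opp) -> no flip
All flips: (1,3)

Answer: ....B.
...B..
.BBW..
..BW..
..BBW.
.B....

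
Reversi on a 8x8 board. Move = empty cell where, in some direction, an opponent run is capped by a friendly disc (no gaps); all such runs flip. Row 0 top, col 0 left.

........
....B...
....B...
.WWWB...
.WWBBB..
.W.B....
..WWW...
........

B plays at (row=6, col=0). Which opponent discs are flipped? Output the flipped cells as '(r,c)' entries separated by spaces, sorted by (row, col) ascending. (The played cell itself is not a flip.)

Answer: (3,3) (4,2) (5,1)

Derivation:
Dir NW: edge -> no flip
Dir N: first cell '.' (not opp) -> no flip
Dir NE: opp run (5,1) (4,2) (3,3) capped by B -> flip
Dir W: edge -> no flip
Dir E: first cell '.' (not opp) -> no flip
Dir SW: edge -> no flip
Dir S: first cell '.' (not opp) -> no flip
Dir SE: first cell '.' (not opp) -> no flip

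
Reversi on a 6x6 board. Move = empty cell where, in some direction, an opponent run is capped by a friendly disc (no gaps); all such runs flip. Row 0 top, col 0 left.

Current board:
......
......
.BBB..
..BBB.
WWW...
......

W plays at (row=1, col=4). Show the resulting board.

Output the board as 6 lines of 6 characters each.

Answer: ......
....W.
.BBW..
..WBB.
WWW...
......

Derivation:
Place W at (1,4); scan 8 dirs for brackets.
Dir NW: first cell '.' (not opp) -> no flip
Dir N: first cell '.' (not opp) -> no flip
Dir NE: first cell '.' (not opp) -> no flip
Dir W: first cell '.' (not opp) -> no flip
Dir E: first cell '.' (not opp) -> no flip
Dir SW: opp run (2,3) (3,2) capped by W -> flip
Dir S: first cell '.' (not opp) -> no flip
Dir SE: first cell '.' (not opp) -> no flip
All flips: (2,3) (3,2)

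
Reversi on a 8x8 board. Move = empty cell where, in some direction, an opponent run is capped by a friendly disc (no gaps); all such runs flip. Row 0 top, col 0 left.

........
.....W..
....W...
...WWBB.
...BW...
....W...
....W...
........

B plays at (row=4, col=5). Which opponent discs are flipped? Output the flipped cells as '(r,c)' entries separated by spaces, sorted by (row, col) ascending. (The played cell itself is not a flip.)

Answer: (4,4)

Derivation:
Dir NW: opp run (3,4), next='.' -> no flip
Dir N: first cell 'B' (not opp) -> no flip
Dir NE: first cell 'B' (not opp) -> no flip
Dir W: opp run (4,4) capped by B -> flip
Dir E: first cell '.' (not opp) -> no flip
Dir SW: opp run (5,4), next='.' -> no flip
Dir S: first cell '.' (not opp) -> no flip
Dir SE: first cell '.' (not opp) -> no flip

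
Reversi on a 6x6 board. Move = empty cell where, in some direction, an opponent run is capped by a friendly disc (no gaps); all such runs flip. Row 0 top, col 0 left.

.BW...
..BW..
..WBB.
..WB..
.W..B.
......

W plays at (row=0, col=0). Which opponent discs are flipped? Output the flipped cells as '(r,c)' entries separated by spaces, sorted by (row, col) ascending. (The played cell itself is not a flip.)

Answer: (0,1)

Derivation:
Dir NW: edge -> no flip
Dir N: edge -> no flip
Dir NE: edge -> no flip
Dir W: edge -> no flip
Dir E: opp run (0,1) capped by W -> flip
Dir SW: edge -> no flip
Dir S: first cell '.' (not opp) -> no flip
Dir SE: first cell '.' (not opp) -> no flip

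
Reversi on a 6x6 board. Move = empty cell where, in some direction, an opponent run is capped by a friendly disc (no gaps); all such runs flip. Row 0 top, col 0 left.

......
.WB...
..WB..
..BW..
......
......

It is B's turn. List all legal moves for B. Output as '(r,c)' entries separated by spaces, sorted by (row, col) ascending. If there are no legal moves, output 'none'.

(0,0): no bracket -> illegal
(0,1): no bracket -> illegal
(0,2): no bracket -> illegal
(1,0): flips 1 -> legal
(1,3): no bracket -> illegal
(2,0): no bracket -> illegal
(2,1): flips 1 -> legal
(2,4): no bracket -> illegal
(3,1): no bracket -> illegal
(3,4): flips 1 -> legal
(4,2): no bracket -> illegal
(4,3): flips 1 -> legal
(4,4): no bracket -> illegal

Answer: (1,0) (2,1) (3,4) (4,3)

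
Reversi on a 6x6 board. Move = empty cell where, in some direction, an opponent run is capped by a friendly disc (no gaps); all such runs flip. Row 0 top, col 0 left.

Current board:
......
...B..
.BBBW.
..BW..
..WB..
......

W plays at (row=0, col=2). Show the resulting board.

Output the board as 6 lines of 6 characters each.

Answer: ..W...
...W..
.BBBW.
..BW..
..WB..
......

Derivation:
Place W at (0,2); scan 8 dirs for brackets.
Dir NW: edge -> no flip
Dir N: edge -> no flip
Dir NE: edge -> no flip
Dir W: first cell '.' (not opp) -> no flip
Dir E: first cell '.' (not opp) -> no flip
Dir SW: first cell '.' (not opp) -> no flip
Dir S: first cell '.' (not opp) -> no flip
Dir SE: opp run (1,3) capped by W -> flip
All flips: (1,3)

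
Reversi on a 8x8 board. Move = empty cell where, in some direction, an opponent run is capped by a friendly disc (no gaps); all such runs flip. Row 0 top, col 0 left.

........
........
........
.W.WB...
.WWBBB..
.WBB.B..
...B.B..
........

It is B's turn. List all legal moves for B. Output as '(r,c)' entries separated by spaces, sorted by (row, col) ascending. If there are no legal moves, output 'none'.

Answer: (2,0) (2,2) (2,3) (3,0) (3,2) (4,0) (5,0)

Derivation:
(2,0): flips 2 -> legal
(2,1): no bracket -> illegal
(2,2): flips 1 -> legal
(2,3): flips 1 -> legal
(2,4): no bracket -> illegal
(3,0): flips 1 -> legal
(3,2): flips 2 -> legal
(4,0): flips 2 -> legal
(5,0): flips 1 -> legal
(6,0): no bracket -> illegal
(6,1): no bracket -> illegal
(6,2): no bracket -> illegal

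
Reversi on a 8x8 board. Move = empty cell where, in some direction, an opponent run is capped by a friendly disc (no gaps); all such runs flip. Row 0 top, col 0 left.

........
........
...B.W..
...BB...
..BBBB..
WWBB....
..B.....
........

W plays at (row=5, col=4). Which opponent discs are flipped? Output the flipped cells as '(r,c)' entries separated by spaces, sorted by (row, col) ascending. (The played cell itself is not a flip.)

Answer: (5,2) (5,3)

Derivation:
Dir NW: opp run (4,3), next='.' -> no flip
Dir N: opp run (4,4) (3,4), next='.' -> no flip
Dir NE: opp run (4,5), next='.' -> no flip
Dir W: opp run (5,3) (5,2) capped by W -> flip
Dir E: first cell '.' (not opp) -> no flip
Dir SW: first cell '.' (not opp) -> no flip
Dir S: first cell '.' (not opp) -> no flip
Dir SE: first cell '.' (not opp) -> no flip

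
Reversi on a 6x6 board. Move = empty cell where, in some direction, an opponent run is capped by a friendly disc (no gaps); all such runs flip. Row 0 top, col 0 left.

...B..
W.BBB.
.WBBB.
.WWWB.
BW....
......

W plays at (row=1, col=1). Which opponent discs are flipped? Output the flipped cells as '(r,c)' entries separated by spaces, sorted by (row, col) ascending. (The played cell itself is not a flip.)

Answer: (2,2)

Derivation:
Dir NW: first cell '.' (not opp) -> no flip
Dir N: first cell '.' (not opp) -> no flip
Dir NE: first cell '.' (not opp) -> no flip
Dir W: first cell 'W' (not opp) -> no flip
Dir E: opp run (1,2) (1,3) (1,4), next='.' -> no flip
Dir SW: first cell '.' (not opp) -> no flip
Dir S: first cell 'W' (not opp) -> no flip
Dir SE: opp run (2,2) capped by W -> flip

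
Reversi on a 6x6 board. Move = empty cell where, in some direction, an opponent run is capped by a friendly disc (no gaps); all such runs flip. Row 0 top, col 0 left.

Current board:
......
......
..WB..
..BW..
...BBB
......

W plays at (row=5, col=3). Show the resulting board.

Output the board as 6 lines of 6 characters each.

Place W at (5,3); scan 8 dirs for brackets.
Dir NW: first cell '.' (not opp) -> no flip
Dir N: opp run (4,3) capped by W -> flip
Dir NE: opp run (4,4), next='.' -> no flip
Dir W: first cell '.' (not opp) -> no flip
Dir E: first cell '.' (not opp) -> no flip
Dir SW: edge -> no flip
Dir S: edge -> no flip
Dir SE: edge -> no flip
All flips: (4,3)

Answer: ......
......
..WB..
..BW..
...WBB
...W..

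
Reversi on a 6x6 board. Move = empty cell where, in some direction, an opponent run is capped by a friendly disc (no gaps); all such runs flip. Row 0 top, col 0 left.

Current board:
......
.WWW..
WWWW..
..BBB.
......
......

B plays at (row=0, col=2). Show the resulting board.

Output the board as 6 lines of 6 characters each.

Answer: ..B...
.WBW..
WWBW..
..BBB.
......
......

Derivation:
Place B at (0,2); scan 8 dirs for brackets.
Dir NW: edge -> no flip
Dir N: edge -> no flip
Dir NE: edge -> no flip
Dir W: first cell '.' (not opp) -> no flip
Dir E: first cell '.' (not opp) -> no flip
Dir SW: opp run (1,1) (2,0), next=edge -> no flip
Dir S: opp run (1,2) (2,2) capped by B -> flip
Dir SE: opp run (1,3), next='.' -> no flip
All flips: (1,2) (2,2)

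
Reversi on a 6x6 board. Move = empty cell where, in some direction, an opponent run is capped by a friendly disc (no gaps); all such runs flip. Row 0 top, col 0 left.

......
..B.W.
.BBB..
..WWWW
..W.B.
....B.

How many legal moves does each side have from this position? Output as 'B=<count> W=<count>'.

Answer: B=6 W=7

Derivation:
-- B to move --
(0,3): no bracket -> illegal
(0,4): no bracket -> illegal
(0,5): flips 1 -> legal
(1,3): no bracket -> illegal
(1,5): no bracket -> illegal
(2,4): flips 1 -> legal
(2,5): no bracket -> illegal
(3,1): no bracket -> illegal
(4,1): flips 1 -> legal
(4,3): flips 2 -> legal
(4,5): flips 1 -> legal
(5,1): no bracket -> illegal
(5,2): flips 2 -> legal
(5,3): no bracket -> illegal
B mobility = 6
-- W to move --
(0,1): flips 2 -> legal
(0,2): flips 2 -> legal
(0,3): no bracket -> illegal
(1,0): flips 1 -> legal
(1,1): flips 1 -> legal
(1,3): flips 1 -> legal
(2,0): no bracket -> illegal
(2,4): no bracket -> illegal
(3,0): no bracket -> illegal
(3,1): no bracket -> illegal
(4,3): no bracket -> illegal
(4,5): no bracket -> illegal
(5,3): flips 1 -> legal
(5,5): flips 1 -> legal
W mobility = 7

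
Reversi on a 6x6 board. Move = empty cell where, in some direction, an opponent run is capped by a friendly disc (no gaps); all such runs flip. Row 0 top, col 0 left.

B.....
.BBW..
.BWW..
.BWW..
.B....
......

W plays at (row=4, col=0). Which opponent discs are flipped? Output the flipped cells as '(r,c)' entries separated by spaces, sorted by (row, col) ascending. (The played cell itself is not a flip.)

Answer: (3,1)

Derivation:
Dir NW: edge -> no flip
Dir N: first cell '.' (not opp) -> no flip
Dir NE: opp run (3,1) capped by W -> flip
Dir W: edge -> no flip
Dir E: opp run (4,1), next='.' -> no flip
Dir SW: edge -> no flip
Dir S: first cell '.' (not opp) -> no flip
Dir SE: first cell '.' (not opp) -> no flip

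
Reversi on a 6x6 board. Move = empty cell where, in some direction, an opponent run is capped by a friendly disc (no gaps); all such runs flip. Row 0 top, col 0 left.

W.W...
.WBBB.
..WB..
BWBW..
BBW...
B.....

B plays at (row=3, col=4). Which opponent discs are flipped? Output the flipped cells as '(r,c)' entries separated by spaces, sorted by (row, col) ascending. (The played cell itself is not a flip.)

Dir NW: first cell 'B' (not opp) -> no flip
Dir N: first cell '.' (not opp) -> no flip
Dir NE: first cell '.' (not opp) -> no flip
Dir W: opp run (3,3) capped by B -> flip
Dir E: first cell '.' (not opp) -> no flip
Dir SW: first cell '.' (not opp) -> no flip
Dir S: first cell '.' (not opp) -> no flip
Dir SE: first cell '.' (not opp) -> no flip

Answer: (3,3)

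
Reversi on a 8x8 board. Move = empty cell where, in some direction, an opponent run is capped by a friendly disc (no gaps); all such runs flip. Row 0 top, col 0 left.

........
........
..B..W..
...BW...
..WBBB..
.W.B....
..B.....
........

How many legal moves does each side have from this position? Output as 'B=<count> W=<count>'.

-- B to move --
(1,4): no bracket -> illegal
(1,5): no bracket -> illegal
(1,6): flips 2 -> legal
(2,3): flips 1 -> legal
(2,4): flips 1 -> legal
(2,6): no bracket -> illegal
(3,1): flips 1 -> legal
(3,2): no bracket -> illegal
(3,5): flips 1 -> legal
(3,6): no bracket -> illegal
(4,0): flips 1 -> legal
(4,1): flips 1 -> legal
(5,0): no bracket -> illegal
(5,2): no bracket -> illegal
(6,0): flips 2 -> legal
(6,1): no bracket -> illegal
B mobility = 8
-- W to move --
(1,1): no bracket -> illegal
(1,2): no bracket -> illegal
(1,3): no bracket -> illegal
(2,1): no bracket -> illegal
(2,3): no bracket -> illegal
(2,4): flips 1 -> legal
(3,1): no bracket -> illegal
(3,2): flips 1 -> legal
(3,5): no bracket -> illegal
(3,6): no bracket -> illegal
(4,6): flips 3 -> legal
(5,2): flips 1 -> legal
(5,4): flips 1 -> legal
(5,5): no bracket -> illegal
(5,6): flips 1 -> legal
(6,1): no bracket -> illegal
(6,3): no bracket -> illegal
(6,4): flips 1 -> legal
(7,1): no bracket -> illegal
(7,2): no bracket -> illegal
(7,3): flips 1 -> legal
W mobility = 8

Answer: B=8 W=8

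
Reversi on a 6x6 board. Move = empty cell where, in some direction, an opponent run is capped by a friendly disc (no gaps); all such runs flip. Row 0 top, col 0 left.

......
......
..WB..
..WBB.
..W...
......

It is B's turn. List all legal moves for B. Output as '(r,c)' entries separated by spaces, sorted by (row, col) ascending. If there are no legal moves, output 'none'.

Answer: (1,1) (2,1) (3,1) (4,1) (5,1)

Derivation:
(1,1): flips 1 -> legal
(1,2): no bracket -> illegal
(1,3): no bracket -> illegal
(2,1): flips 1 -> legal
(3,1): flips 1 -> legal
(4,1): flips 1 -> legal
(4,3): no bracket -> illegal
(5,1): flips 1 -> legal
(5,2): no bracket -> illegal
(5,3): no bracket -> illegal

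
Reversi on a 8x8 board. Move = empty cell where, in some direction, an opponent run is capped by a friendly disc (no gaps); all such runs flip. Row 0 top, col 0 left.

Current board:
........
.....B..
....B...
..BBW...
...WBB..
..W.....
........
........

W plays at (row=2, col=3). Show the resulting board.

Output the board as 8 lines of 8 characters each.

Place W at (2,3); scan 8 dirs for brackets.
Dir NW: first cell '.' (not opp) -> no flip
Dir N: first cell '.' (not opp) -> no flip
Dir NE: first cell '.' (not opp) -> no flip
Dir W: first cell '.' (not opp) -> no flip
Dir E: opp run (2,4), next='.' -> no flip
Dir SW: opp run (3,2), next='.' -> no flip
Dir S: opp run (3,3) capped by W -> flip
Dir SE: first cell 'W' (not opp) -> no flip
All flips: (3,3)

Answer: ........
.....B..
...WB...
..BWW...
...WBB..
..W.....
........
........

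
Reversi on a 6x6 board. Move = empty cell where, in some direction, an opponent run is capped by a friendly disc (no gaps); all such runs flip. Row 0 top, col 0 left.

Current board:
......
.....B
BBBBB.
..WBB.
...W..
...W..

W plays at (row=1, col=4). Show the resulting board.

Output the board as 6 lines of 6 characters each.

Place W at (1,4); scan 8 dirs for brackets.
Dir NW: first cell '.' (not opp) -> no flip
Dir N: first cell '.' (not opp) -> no flip
Dir NE: first cell '.' (not opp) -> no flip
Dir W: first cell '.' (not opp) -> no flip
Dir E: opp run (1,5), next=edge -> no flip
Dir SW: opp run (2,3) capped by W -> flip
Dir S: opp run (2,4) (3,4), next='.' -> no flip
Dir SE: first cell '.' (not opp) -> no flip
All flips: (2,3)

Answer: ......
....WB
BBBWB.
..WBB.
...W..
...W..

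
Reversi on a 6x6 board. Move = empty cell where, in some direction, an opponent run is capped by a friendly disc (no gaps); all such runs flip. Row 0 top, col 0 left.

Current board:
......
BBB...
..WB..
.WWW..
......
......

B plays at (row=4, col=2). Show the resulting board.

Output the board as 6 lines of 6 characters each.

Place B at (4,2); scan 8 dirs for brackets.
Dir NW: opp run (3,1), next='.' -> no flip
Dir N: opp run (3,2) (2,2) capped by B -> flip
Dir NE: opp run (3,3), next='.' -> no flip
Dir W: first cell '.' (not opp) -> no flip
Dir E: first cell '.' (not opp) -> no flip
Dir SW: first cell '.' (not opp) -> no flip
Dir S: first cell '.' (not opp) -> no flip
Dir SE: first cell '.' (not opp) -> no flip
All flips: (2,2) (3,2)

Answer: ......
BBB...
..BB..
.WBW..
..B...
......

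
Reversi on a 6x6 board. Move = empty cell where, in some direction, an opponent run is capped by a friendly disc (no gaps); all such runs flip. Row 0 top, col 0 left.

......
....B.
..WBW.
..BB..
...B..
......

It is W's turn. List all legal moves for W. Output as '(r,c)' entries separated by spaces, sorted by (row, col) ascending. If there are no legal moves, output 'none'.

Answer: (0,4) (4,2) (4,4)

Derivation:
(0,3): no bracket -> illegal
(0,4): flips 1 -> legal
(0,5): no bracket -> illegal
(1,2): no bracket -> illegal
(1,3): no bracket -> illegal
(1,5): no bracket -> illegal
(2,1): no bracket -> illegal
(2,5): no bracket -> illegal
(3,1): no bracket -> illegal
(3,4): no bracket -> illegal
(4,1): no bracket -> illegal
(4,2): flips 2 -> legal
(4,4): flips 1 -> legal
(5,2): no bracket -> illegal
(5,3): no bracket -> illegal
(5,4): no bracket -> illegal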